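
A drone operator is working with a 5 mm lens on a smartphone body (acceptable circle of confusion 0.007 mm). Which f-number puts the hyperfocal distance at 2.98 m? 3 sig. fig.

f/1.20

Rearrange H = f²/(N·c) + f for N: N = f² / ((H − f)·c).
N = 5² / ((2980 − 5) × 0.007) = 25 / 20.82 ≈ 1.20.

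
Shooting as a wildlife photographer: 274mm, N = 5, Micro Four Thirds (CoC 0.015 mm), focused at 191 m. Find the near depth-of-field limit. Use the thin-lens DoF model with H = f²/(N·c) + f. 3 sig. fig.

Hyperfocal distance H = f²/(N·c) + f = 274²/(5 × 0.015) + 274 = 75076/0.075 + 274 ≈ 1001287.3 mm ≈ 1001 m.
Near limit Dn = s·(H − f)/(H + s − 2f) = 191000 × (1001287.3 − 274) / (1001287.3 + 191000 − 2 × 274) = 191000 × 1001013.3 / 1191739.3 ≈ 160432 mm ≈ 160 m.

160 m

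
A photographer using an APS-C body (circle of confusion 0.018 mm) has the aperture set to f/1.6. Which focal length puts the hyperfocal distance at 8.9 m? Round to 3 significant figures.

From H = f²/(N·c) + f, with f ≪ H: f ≈ √(H·N·c) = √(8900 × 1.6 × 0.018) = √256.32 ≈ 16.01 mm.
The +f correction barely moves this — solving exactly, f² + N·c·f − N·c·H = 0 ⇒ f = (−N·c + √((N·c)² + 4·N·c·H))/2 = (−0.0288 + √1025.3)/2 ≈ 15.996 mm, so f ≈ 16.0 mm.

16.0 mm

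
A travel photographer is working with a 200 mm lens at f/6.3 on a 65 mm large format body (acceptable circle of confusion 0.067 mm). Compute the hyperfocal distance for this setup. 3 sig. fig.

Hyperfocal distance H = f²/(N·c) + f = 200²/(6.3 × 0.067) + 200 = 40000/0.4221 + 200 ≈ 94964.3 mm ≈ 95.0 m.

95.0 m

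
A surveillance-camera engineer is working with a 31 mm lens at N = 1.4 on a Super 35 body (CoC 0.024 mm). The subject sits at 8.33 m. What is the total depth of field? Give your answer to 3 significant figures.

Hyperfocal distance H = f²/(N·c) + f = 31²/(1.4 × 0.024) + 31 = 961/0.0336 + 31 ≈ 28632.2 mm ≈ 28.63 m.
Near limit Dn = s·(H − f)/(H + s − 2f) = 8330 × (28632.2 − 31) / (28632.2 + 8330 − 2 × 31) = 8330 × 28601.2 / 36900.2 ≈ 6456.5 mm.
Far limit Df = s·(H − f)/(H − s) = 8330 × (28632.2 − 31) / (28632.2 − 8330) = 8330 × 28601.2 / 20302.2 ≈ 11735.1 mm.
Depth of field = Df − Dn = 11735.1 − 6456.5 ≈ 5278.6 mm ≈ 5.28 m.

5.28 m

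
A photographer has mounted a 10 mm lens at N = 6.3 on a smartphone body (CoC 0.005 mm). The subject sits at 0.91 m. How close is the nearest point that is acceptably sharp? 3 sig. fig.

0.709 m

Hyperfocal distance H = f²/(N·c) + f = 10²/(6.3 × 0.005) + 10 = 100/0.0315 + 10 ≈ 3184.6 mm ≈ 3.185 m.
Near limit Dn = s·(H − f)/(H + s − 2f) = 910 × (3184.6 − 10) / (3184.6 + 910 − 2 × 10) = 910 × 3174.6 / 4074.6 ≈ 709.00 mm ≈ 0.709 m.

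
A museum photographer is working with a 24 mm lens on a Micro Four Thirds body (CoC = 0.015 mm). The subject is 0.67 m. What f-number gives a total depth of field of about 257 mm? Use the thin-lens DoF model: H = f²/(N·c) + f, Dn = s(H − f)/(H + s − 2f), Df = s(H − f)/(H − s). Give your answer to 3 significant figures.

Write h = H − f = f²/(N·c). The thin-lens limits are Dn = s·h/(h + (s−f)) and Df = s·h/(h − (s−f)), so DoF = Df − Dn = 2·s·(s−f)·h / (h² − (s−f)²).
That is a quadratic in h: DoF·h² − 2·s·(s−f)·h − DoF·(s−f)² = 0 ⇒ h = (s−f)·(s + √(s² + DoF²)) / DoF = 646 × (670 + √(670² + 257²)) / 257 = 646 × (670 + 717.599) / 257 ≈ 3487.9 mm.
Then N = f²/(c·h) = 24² / (0.015 × 3487.9) = 576 / 52.318 ≈ 11.

f/11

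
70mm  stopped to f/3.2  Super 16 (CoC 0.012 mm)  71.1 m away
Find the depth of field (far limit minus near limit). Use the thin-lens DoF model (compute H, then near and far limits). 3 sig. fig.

Hyperfocal distance H = f²/(N·c) + f = 70²/(3.2 × 0.012) + 70 = 4900/0.0384 + 70 ≈ 127674.2 mm ≈ 127.7 m.
Near limit Dn = s·(H − f)/(H + s − 2f) = 71100 × (127674.2 − 70) / (127674.2 + 71100 − 2 × 70) = 71100 × 127604.2 / 198634.2 ≈ 45675 mm.
Far limit Df = s·(H − f)/(H − s) = 71100 × (127674.2 − 70) / (127674.2 − 71100) = 71100 × 127604.2 / 56574.2 ≈ 160367 mm.
Depth of field = Df − Dn = 160367 − 45675 ≈ 114692 mm ≈ 115 m.

115 m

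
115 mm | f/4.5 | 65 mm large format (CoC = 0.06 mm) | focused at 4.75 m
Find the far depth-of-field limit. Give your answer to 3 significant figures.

5.25 m

Hyperfocal distance H = f²/(N·c) + f = 115²/(4.5 × 0.06) + 115 = 13225/0.27 + 115 ≈ 49096.5 mm ≈ 49.10 m.
Far limit Df = s·(H − f)/(H − s) = 4750 × (49096.5 − 115) / (49096.5 − 4750) = 4750 × 48981.5 / 44346.5 ≈ 5246.5 mm ≈ 5.25 m.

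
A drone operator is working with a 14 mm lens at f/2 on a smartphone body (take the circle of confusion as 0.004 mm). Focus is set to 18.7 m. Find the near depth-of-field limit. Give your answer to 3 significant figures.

10.6 m

Hyperfocal distance H = f²/(N·c) + f = 14²/(2 × 0.004) + 14 = 196/0.008 + 14 ≈ 24514.0 mm ≈ 24.51 m.
Near limit Dn = s·(H − f)/(H + s − 2f) = 18700 × (24514.0 − 14) / (24514.0 + 18700 − 2 × 14) = 18700 × 24500.0 / 43186.0 ≈ 10609 mm ≈ 10.6 m.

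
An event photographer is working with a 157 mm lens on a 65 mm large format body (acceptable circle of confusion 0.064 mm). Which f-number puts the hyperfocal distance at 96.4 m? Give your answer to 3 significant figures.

f/4

Rearrange H = f²/(N·c) + f for N: N = f² / ((H − f)·c).
N = 157² / ((96400 − 157) × 0.064) = 24649 / 6160 ≈ 4.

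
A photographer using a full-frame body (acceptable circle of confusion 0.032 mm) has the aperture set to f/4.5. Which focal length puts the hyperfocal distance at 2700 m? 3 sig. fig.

From H = f²/(N·c) + f, with f ≪ H: f ≈ √(H·N·c) = √(2700000 × 4.5 × 0.032) = √388800 ≈ 623.5 mm.
Exact: f² + N·c·f − N·c·H = 0 ⇒ f = (−N·c + √((N·c)² + 4·N·c·H))/2 = (−0.144 + √1555200)/2 ≈ 623.47 mm ≈ 623 mm.

623 mm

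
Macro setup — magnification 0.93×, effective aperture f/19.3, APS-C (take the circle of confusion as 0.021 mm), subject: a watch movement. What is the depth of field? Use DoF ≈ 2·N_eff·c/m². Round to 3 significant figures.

At magnification m, DoF ≈ 2·N_eff·c/m² = 2 × 19.3 × 0.021 / 0.93² = 0.8106 / 0.8649 ≈ 0.937 mm.

0.937 mm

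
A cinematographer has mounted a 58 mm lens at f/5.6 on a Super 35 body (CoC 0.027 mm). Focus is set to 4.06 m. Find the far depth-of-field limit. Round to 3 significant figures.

Hyperfocal distance H = f²/(N·c) + f = 58²/(5.6 × 0.027) + 58 = 3364/0.1512 + 58 ≈ 22306.7 mm ≈ 22.31 m.
Far limit Df = s·(H − f)/(H − s) = 4060 × (22306.7 − 58) / (22306.7 − 4060) = 4060 × 22248.7 / 18246.7 ≈ 4950.5 mm ≈ 4.95 m.

4.95 m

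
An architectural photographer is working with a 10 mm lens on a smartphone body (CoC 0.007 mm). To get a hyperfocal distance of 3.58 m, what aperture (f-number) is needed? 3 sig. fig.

Rearrange H = f²/(N·c) + f for N: N = f² / ((H − f)·c).
N = 10² / ((3580 − 10) × 0.007) = 100 / 24.99 ≈ 4.

f/4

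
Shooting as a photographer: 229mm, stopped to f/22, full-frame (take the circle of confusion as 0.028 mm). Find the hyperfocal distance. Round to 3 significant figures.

85.4 m

Hyperfocal distance H = f²/(N·c) + f = 229²/(22 × 0.028) + 229 = 52441/0.616 + 229 ≈ 85360.5 mm ≈ 85.4 m.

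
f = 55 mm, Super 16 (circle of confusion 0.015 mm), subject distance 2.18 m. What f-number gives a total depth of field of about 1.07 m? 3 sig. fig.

f/22

Write h = H − f = f²/(N·c). The thin-lens limits are Dn = s·h/(h + (s−f)) and Df = s·h/(h − (s−f)), so DoF = Df − Dn = 2·s·(s−f)·h / (h² − (s−f)²).
That is a quadratic in h: DoF·h² − 2·s·(s−f)·h − DoF·(s−f)² = 0 ⇒ h = (s−f)·(s + √(s² + DoF²)) / DoF = 2125 × (2180 + √(2180² + 1070²)) / 1070 = 2125 × (2180 + 2428.44) / 1070 ≈ 9152.3 mm.
Then N = f²/(c·h) = 55² / (0.015 × 9152.3) = 3025 / 137.28 ≈ 22.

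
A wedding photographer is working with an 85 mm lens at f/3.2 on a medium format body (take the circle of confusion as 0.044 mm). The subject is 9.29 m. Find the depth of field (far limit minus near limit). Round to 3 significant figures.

Hyperfocal distance H = f²/(N·c) + f = 85²/(3.2 × 0.044) + 85 = 7225/0.1408 + 85 ≈ 51398.9 mm ≈ 51.40 m.
Near limit Dn = s·(H − f)/(H + s − 2f) = 9290 × (51398.9 − 85) / (51398.9 + 9290 − 2 × 85) = 9290 × 51313.9 / 60518.9 ≈ 7877.0 mm.
Far limit Df = s·(H − f)/(H − s) = 9290 × (51398.9 − 85) / (51398.9 − 9290) = 9290 × 51313.9 / 42108.9 ≈ 11320.8 mm.
Depth of field = Df − Dn = 11320.8 − 7877.0 ≈ 3443.8 mm ≈ 3.44 m.

3.44 m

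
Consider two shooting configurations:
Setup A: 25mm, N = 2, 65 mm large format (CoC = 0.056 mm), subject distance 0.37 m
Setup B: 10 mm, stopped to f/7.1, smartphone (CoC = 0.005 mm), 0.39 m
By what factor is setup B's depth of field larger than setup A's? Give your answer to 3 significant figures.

Setup A: H = 25²/(2×0.056) + 25 ≈ 5605.4 mm; DoF = Df − Dn = 394.382 − 348.457 ≈ 45.925 mm.
Setup B: H = 10²/(7.1×0.005) + 10 ≈ 2826.9 mm; DoF = Df − Dn = 450.81 − 343.64 ≈ 107.17 mm.
Ratio = 107.17 / 45.925 ≈ 2.33.

2.33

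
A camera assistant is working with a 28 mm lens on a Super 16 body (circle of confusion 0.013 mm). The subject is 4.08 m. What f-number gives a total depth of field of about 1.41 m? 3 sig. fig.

Write h = H − f = f²/(N·c). The thin-lens limits are Dn = s·h/(h + (s−f)) and Df = s·h/(h − (s−f)), so DoF = Df − Dn = 2·s·(s−f)·h / (h² − (s−f)²).
That is a quadratic in h: DoF·h² − 2·s·(s−f)·h − DoF·(s−f)² = 0 ⇒ h = (s−f)·(s + √(s² + DoF²)) / DoF = 4052 × (4080 + √(4080² + 1410²)) / 1410 = 4052 × (4080 + 4316.77) / 1410 ≈ 24130 mm.
Then N = f²/(c·h) = 28² / (0.013 × 24130) = 784 / 313.69 ≈ 2.50.

f/2.50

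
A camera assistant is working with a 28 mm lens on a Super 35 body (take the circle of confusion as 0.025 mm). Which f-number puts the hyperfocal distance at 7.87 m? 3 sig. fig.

f/4

Rearrange H = f²/(N·c) + f for N: N = f² / ((H − f)·c).
N = 28² / ((7870 − 28) × 0.025) = 784 / 196.1 ≈ 4.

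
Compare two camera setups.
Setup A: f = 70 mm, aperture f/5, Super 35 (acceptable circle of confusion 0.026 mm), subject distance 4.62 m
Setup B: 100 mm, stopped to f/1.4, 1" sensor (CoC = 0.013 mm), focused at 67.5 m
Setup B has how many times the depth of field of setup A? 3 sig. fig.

14.9

Setup A: H = 70²/(5×0.026) + 70 ≈ 37762.3 mm; DoF = Df − Dn = 5254.3 − 4122.4 ≈ 1131.9 mm.
Setup B: H = 100²/(1.4×0.013) + 100 ≈ 549550.5 mm; DoF = Df − Dn = 76938 − 60125 ≈ 16813 mm.
Ratio = 16813 / 1131.9 ≈ 14.9.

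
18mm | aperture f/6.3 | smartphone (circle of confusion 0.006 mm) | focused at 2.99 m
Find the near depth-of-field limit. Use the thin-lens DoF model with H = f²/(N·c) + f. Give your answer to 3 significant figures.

2.22 m

Hyperfocal distance H = f²/(N·c) + f = 18²/(6.3 × 0.006) + 18 = 324/0.0378 + 18 ≈ 8589.4 mm ≈ 8.589 m.
Near limit Dn = s·(H − f)/(H + s − 2f) = 2990 × (8589.4 − 18) / (8589.4 + 2990 − 2 × 18) = 2990 × 8571.4 / 11543.4 ≈ 2220.2 mm ≈ 2.22 m.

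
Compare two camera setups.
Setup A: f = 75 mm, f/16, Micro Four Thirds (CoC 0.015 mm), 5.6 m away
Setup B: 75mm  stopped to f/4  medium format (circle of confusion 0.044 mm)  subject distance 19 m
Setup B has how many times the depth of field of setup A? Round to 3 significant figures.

Setup A: H = 75²/(16×0.015) + 75 ≈ 23512.5 mm; DoF = Df − Dn = 7327.3 − 4531.7 ≈ 2795.6 mm.
Setup B: H = 75²/(4×0.044) + 75 ≈ 32035.2 mm; DoF = Df − Dn = 46585 − 11934 ≈ 34651 mm.
Ratio = 34651 / 2795.6 ≈ 12.4.

12.4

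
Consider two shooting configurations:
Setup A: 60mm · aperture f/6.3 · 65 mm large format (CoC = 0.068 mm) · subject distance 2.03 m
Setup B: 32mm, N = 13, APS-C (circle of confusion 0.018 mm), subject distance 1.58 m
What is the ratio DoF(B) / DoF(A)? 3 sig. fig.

1.27

Setup A: H = 60²/(6.3×0.068) + 60 ≈ 8463.4 mm; DoF = Df − Dn = 2651.6 − 1644.5 ≈ 1007.1 mm.
Setup B: H = 32²/(13×0.018) + 32 ≈ 4408.1 mm; DoF = Df − Dn = 2444.8 − 1167.1 ≈ 1277.7 mm.
Ratio = 1277.7 / 1007.1 ≈ 1.27.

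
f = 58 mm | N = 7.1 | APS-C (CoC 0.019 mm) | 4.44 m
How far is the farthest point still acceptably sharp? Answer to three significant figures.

Hyperfocal distance H = f²/(N·c) + f = 58²/(7.1 × 0.019) + 58 = 3364/0.1349 + 58 ≈ 24995.0 mm ≈ 24.99 m.
Far limit Df = s·(H − f)/(H − s) = 4440 × (24995.0 − 58) / (24995.0 − 4440) = 4440 × 24937.0 / 20555.0 ≈ 5386.5 mm ≈ 5.39 m.

5.39 m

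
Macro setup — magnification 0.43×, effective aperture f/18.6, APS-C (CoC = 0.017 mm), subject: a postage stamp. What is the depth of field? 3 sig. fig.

At magnification m, DoF ≈ 2·N_eff·c/m² = 2 × 18.6 × 0.017 / 0.43² = 0.6324 / 0.1849 ≈ 3.42 mm.

3.42 mm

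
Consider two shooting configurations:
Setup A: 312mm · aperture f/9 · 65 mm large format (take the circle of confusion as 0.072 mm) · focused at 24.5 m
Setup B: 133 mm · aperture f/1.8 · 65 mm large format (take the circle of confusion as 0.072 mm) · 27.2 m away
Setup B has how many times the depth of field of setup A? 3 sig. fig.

1.39

Setup A: H = 312²/(9×0.072) + 312 ≈ 150534.2 mm; DoF = Df − Dn = 29201.9 − 21102.2 ≈ 8099.7 mm.
Setup B: H = 133²/(1.8×0.072) + 133 ≈ 136622.2 mm; DoF = Df − Dn = 33928 − 22699 ≈ 11229 mm.
Ratio = 11229 / 8099.7 ≈ 1.39.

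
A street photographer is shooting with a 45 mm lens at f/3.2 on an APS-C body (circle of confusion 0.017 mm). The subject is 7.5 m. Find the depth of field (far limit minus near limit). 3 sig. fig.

3.13 m

Hyperfocal distance H = f²/(N·c) + f = 45²/(3.2 × 0.017) + 45 = 2025/0.0544 + 45 ≈ 37269.3 mm ≈ 37.27 m.
Near limit Dn = s·(H − f)/(H + s − 2f) = 7500 × (37269.3 − 45) / (37269.3 + 7500 − 2 × 45) = 7500 × 37224.3 / 44679.3 ≈ 6248.6 mm.
Far limit Df = s·(H − f)/(H − s) = 7500 × (37269.3 − 45) / (37269.3 − 7500) = 7500 × 37224.3 / 29769.3 ≈ 9378.2 mm.
Depth of field = Df − Dn = 9378.2 − 6248.6 ≈ 3129.6 mm ≈ 3.13 m.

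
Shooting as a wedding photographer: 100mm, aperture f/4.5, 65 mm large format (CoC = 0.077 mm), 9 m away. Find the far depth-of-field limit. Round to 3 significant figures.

Hyperfocal distance H = f²/(N·c) + f = 100²/(4.5 × 0.077) + 100 = 10000/0.3465 + 100 ≈ 28960.0 mm ≈ 28.96 m.
Far limit Df = s·(H − f)/(H − s) = 9000 × (28960.0 − 100) / (28960.0 − 9000) = 9000 × 28860.0 / 19960.0 ≈ 13013 mm ≈ 13.0 m.

13.0 m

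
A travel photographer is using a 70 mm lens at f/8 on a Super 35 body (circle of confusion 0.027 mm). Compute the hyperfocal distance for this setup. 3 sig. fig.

Hyperfocal distance H = f²/(N·c) + f = 70²/(8 × 0.027) + 70 = 4900/0.216 + 70 ≈ 22755.2 mm ≈ 22.8 m.

22.8 m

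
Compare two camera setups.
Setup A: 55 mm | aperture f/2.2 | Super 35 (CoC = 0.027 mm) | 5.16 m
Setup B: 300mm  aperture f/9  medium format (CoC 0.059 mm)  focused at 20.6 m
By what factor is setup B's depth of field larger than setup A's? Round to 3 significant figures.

4.79

Setup A: H = 55²/(2.2×0.027) + 55 ≈ 50980.9 mm; DoF = Df − Dn = 5734.9 − 4689.9 ≈ 1045.0 mm.
Setup B: H = 300²/(9×0.059) + 300 ≈ 169791.5 mm; DoF = Df − Dn = 23403.0 − 18396.6 ≈ 5006.4 mm.
Ratio = 5006.4 / 1045.0 ≈ 4.79.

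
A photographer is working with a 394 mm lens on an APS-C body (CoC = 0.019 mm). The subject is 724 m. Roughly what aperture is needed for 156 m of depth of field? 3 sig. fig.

f/1.20

Write h = H − f = f²/(N·c). The thin-lens limits are Dn = s·h/(h + (s−f)) and Df = s·h/(h − (s−f)), so DoF = Df − Dn = 2·s·(s−f)·h / (h² − (s−f)²).
That is a quadratic in h: DoF·h² − 2·s·(s−f)·h − DoF·(s−f)² = 0 ⇒ h = (s−f)·(s + √(s² + DoF²)) / DoF = 723606 × (724000 + √(724000² + 156000²)) / 156000 = 723606 × (724000 + 740616) / 156000 ≈ 6793621 mm.
Then N = f²/(c·h) = 394² / (0.019 × 6793621) = 155236 / 129079 ≈ 1.20.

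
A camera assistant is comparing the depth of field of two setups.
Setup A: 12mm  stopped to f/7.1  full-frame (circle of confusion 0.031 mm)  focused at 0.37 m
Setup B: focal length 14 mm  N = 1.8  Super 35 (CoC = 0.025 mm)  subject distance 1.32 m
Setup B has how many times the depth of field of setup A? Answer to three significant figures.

Setup A: H = 12²/(7.1×0.031) + 12 ≈ 666.2 mm; DoF = Df − Dn = 817.13 − 239.14 ≈ 577.99 mm.
Setup B: H = 14²/(1.8×0.025) + 14 ≈ 4369.6 mm; DoF = Df − Dn = 1885.30 − 1015.50 ≈ 869.80 mm.
Ratio = 869.80 / 577.99 ≈ 1.50.

1.50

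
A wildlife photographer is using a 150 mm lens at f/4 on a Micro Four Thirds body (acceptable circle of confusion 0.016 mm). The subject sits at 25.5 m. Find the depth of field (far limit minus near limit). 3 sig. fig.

3.70 m

Hyperfocal distance H = f²/(N·c) + f = 150²/(4 × 0.016) + 150 = 22500/0.064 + 150 ≈ 351712.5 mm ≈ 351.7 m.
Near limit Dn = s·(H − f)/(H + s − 2f) = 25500 × (351712.5 − 150) / (351712.5 + 25500 − 2 × 150) = 25500 × 351562.5 / 376912.5 ≈ 23784.9 mm.
Far limit Df = s·(H − f)/(H − s) = 25500 × (351712.5 − 150) / (351712.5 − 25500) = 25500 × 351562.5 / 326212.5 ≈ 27481.6 mm.
Depth of field = Df − Dn = 27481.6 − 23784.9 ≈ 3696.7 mm ≈ 3.70 m.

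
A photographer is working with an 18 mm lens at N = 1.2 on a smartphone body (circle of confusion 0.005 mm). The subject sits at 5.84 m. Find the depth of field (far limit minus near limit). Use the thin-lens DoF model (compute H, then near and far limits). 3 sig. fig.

1.27 m

Hyperfocal distance H = f²/(N·c) + f = 18²/(1.2 × 0.005) + 18 = 324/0.006 + 18 ≈ 54018.0 mm ≈ 54.02 m.
Near limit Dn = s·(H − f)/(H + s − 2f) = 5840 × (54018.0 − 18) / (54018.0 + 5840 − 2 × 18) = 5840 × 54000.0 / 59822.0 ≈ 5271.6 mm.
Far limit Df = s·(H − f)/(H − s) = 5840 × (54018.0 − 18) / (54018.0 − 5840) = 5840 × 54000.0 / 48178.0 ≈ 6545.7 mm.
Depth of field = Df − Dn = 6545.7 − 5271.6 ≈ 1274.1 mm ≈ 1.27 m.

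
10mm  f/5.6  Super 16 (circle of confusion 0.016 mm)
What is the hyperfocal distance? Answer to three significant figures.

Hyperfocal distance H = f²/(N·c) + f = 10²/(5.6 × 0.016) + 10 = 100/0.0896 + 10 ≈ 1126.1 mm ≈ 1.13 m.

1.13 m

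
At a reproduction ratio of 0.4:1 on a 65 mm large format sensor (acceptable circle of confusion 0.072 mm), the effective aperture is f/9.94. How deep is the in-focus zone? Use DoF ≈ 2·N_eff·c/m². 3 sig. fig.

8.95 mm

At magnification m, DoF ≈ 2·N_eff·c/m² = 2 × 9.94 × 0.072 / 0.4² = 1.431 / 0.16 ≈ 8.95 mm.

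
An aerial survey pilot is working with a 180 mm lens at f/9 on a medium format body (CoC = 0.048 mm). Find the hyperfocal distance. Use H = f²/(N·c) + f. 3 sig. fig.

75.2 m

Hyperfocal distance H = f²/(N·c) + f = 180²/(9 × 0.048) + 180 = 32400/0.432 + 180 ≈ 75180.0 mm ≈ 75.2 m.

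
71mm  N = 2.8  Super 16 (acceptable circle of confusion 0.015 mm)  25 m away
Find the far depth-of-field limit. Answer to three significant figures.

Hyperfocal distance H = f²/(N·c) + f = 71²/(2.8 × 0.015) + 71 = 5041/0.042 + 71 ≈ 120094.8 mm ≈ 120.1 m.
Far limit Df = s·(H − f)/(H − s) = 25000 × (120094.8 − 71) / (120094.8 − 25000) = 25000 × 120023.8 / 95094.8 ≈ 31554 mm ≈ 31.6 m.

31.6 m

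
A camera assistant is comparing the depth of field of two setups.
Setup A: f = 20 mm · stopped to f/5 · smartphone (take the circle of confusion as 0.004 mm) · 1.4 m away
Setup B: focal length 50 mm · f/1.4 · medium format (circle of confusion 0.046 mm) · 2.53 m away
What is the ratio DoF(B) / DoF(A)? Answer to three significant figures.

1.67

Setup A: H = 20²/(5×0.004) + 20 ≈ 20020.0 mm; DoF = Df − Dn = 1503.76 − 1309.64 ≈ 194.12 mm.
Setup B: H = 50²/(1.4×0.046) + 50 ≈ 38869.9 mm; DoF = Df − Dn = 2702.66 − 2378.08 ≈ 324.58 mm.
Ratio = 324.58 / 194.12 ≈ 1.67.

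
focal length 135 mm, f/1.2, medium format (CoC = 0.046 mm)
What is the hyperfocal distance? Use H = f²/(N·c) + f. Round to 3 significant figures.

330 m

Hyperfocal distance H = f²/(N·c) + f = 135²/(1.2 × 0.046) + 135 = 18225/0.0552 + 135 ≈ 330298.0 mm ≈ 330 m.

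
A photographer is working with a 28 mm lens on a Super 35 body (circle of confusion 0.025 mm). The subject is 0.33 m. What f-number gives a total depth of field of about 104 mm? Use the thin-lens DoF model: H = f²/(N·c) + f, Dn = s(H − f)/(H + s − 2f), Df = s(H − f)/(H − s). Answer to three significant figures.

Write h = H − f = f²/(N·c). The thin-lens limits are Dn = s·h/(h + (s−f)) and Df = s·h/(h − (s−f)), so DoF = Df − Dn = 2·s·(s−f)·h / (h² − (s−f)²).
That is a quadratic in h: DoF·h² − 2·s·(s−f)·h − DoF·(s−f)² = 0 ⇒ h = (s−f)·(s + √(s² + DoF²)) / DoF = 302 × (330 + √(330² + 104²)) / 104 = 302 × (330 + 346.000) / 104 ≈ 1963.0 mm.
Then N = f²/(c·h) = 28² / (0.025 × 1963.0) = 784 / 49.075 ≈ 16.

f/16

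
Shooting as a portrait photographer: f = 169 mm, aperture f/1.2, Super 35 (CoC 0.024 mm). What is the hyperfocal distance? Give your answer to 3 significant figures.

Hyperfocal distance H = f²/(N·c) + f = 169²/(1.2 × 0.024) + 169 = 28561/0.0288 + 169 ≈ 991870.4 mm ≈ 992 m.

992 m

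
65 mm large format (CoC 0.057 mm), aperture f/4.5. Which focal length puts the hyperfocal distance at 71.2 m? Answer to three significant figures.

From H = f²/(N·c) + f, with f ≪ H: f ≈ √(H·N·c) = √(71200 × 4.5 × 0.057) = √18263 ≈ 135.1 mm.
The +f correction barely moves this — solving exactly, f² + N·c·f − N·c·H = 0 ⇒ f = (−N·c + √((N·c)² + 4·N·c·H))/2 = (−0.2565 + √73051)/2 ≈ 135.01 mm, so f ≈ 135 mm.

135 mm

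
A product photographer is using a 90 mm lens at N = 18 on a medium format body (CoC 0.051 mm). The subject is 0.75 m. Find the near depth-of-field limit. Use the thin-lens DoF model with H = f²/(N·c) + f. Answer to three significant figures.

Hyperfocal distance H = f²/(N·c) + f = 90²/(18 × 0.051) + 90 = 8100/0.918 + 90 ≈ 8913.5 mm ≈ 8.914 m.
Near limit Dn = s·(H − f)/(H + s − 2f) = 750 × (8913.5 − 90) / (8913.5 + 750 − 2 × 90) = 750 × 8823.5 / 9483.5 ≈ 697.80 mm ≈ 0.698 m.

0.698 m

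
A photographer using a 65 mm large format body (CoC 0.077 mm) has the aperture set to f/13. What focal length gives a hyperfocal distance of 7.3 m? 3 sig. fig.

From H = f²/(N·c) + f, with f ≪ H: f ≈ √(H·N·c) = √(7300 × 13 × 0.077) = √7307.3 ≈ 85.48 mm.
Exact: f² + N·c·f − N·c·H = 0 ⇒ f = (−N·c + √((N·c)² + 4·N·c·H))/2 = (−1.001 + √29230)/2 ≈ 84.984 mm ≈ 85.0 mm.

85.0 mm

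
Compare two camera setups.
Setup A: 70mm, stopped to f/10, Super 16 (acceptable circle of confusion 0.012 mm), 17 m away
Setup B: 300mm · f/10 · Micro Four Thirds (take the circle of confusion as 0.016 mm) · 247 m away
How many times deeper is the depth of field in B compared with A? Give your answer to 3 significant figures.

15.8

Setup A: H = 70²/(10×0.012) + 70 ≈ 40903.3 mm; DoF = Df − Dn = 29041 − 12017 ≈ 17024 mm.
Setup B: H = 300²/(10×0.016) + 300 ≈ 562800.0 mm; DoF = Df − Dn = 439954 − 171697 ≈ 268257 mm.
Ratio = 268257 / 17024 ≈ 15.8.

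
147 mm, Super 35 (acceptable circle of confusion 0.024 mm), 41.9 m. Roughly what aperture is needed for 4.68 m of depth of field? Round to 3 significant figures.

Write h = H − f = f²/(N·c). The thin-lens limits are Dn = s·h/(h + (s−f)) and Df = s·h/(h − (s−f)), so DoF = Df − Dn = 2·s·(s−f)·h / (h² − (s−f)²).
That is a quadratic in h: DoF·h² − 2·s·(s−f)·h − DoF·(s−f)² = 0 ⇒ h = (s−f)·(s + √(s² + DoF²)) / DoF = 41753 × (41900 + √(41900² + 4680²)) / 4680 = 41753 × (41900 + 42160.6) / 4680 ≈ 749953 mm.
Then N = f²/(c·h) = 147² / (0.024 × 749953) = 21609 / 17999 ≈ 1.20.

f/1.20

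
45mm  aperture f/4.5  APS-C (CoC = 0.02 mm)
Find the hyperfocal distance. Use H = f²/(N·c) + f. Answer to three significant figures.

Hyperfocal distance H = f²/(N·c) + f = 45²/(4.5 × 0.02) + 45 = 2025/0.09 + 45 ≈ 22545.0 mm ≈ 22.5 m.

22.5 m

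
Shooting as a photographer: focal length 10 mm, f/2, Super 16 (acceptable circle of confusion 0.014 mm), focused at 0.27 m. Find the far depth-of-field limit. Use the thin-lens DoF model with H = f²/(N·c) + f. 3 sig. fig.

291 mm

Hyperfocal distance H = f²/(N·c) + f = 10²/(2 × 0.014) + 10 = 100/0.028 + 10 ≈ 3581.4 mm ≈ 3.581 m.
Far limit Df = s·(H − f)/(H − s) = 270 × (3581.4 − 10) / (3581.4 − 270) = 270 × 3571.4 / 3311.4 ≈ 291.20 mm.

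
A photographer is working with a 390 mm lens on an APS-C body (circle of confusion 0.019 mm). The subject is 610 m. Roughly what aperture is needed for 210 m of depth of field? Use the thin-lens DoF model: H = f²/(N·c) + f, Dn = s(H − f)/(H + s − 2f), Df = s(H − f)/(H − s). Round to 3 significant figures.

Write h = H − f = f²/(N·c). The thin-lens limits are Dn = s·h/(h + (s−f)) and Df = s·h/(h − (s−f)), so DoF = Df − Dn = 2·s·(s−f)·h / (h² − (s−f)²).
That is a quadratic in h: DoF·h² − 2·s·(s−f)·h − DoF·(s−f)² = 0 ⇒ h = (s−f)·(s + √(s² + DoF²)) / DoF = 609610 × (610000 + √(610000² + 210000²)) / 210000 = 609610 × (610000 + 645136) / 210000 ≈ 3643539 mm.
Then N = f²/(c·h) = 390² / (0.019 × 3643539) = 152100 / 69227 ≈ 2.20.

f/2.20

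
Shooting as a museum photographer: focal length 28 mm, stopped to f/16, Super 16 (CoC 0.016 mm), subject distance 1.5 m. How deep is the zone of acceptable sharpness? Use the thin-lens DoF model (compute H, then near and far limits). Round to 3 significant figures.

Hyperfocal distance H = f²/(N·c) + f = 28²/(16 × 0.016) + 28 = 784/0.256 + 28 ≈ 3090.5 mm ≈ 3.091 m.
Near limit Dn = s·(H − f)/(H + s − 2f) = 1500 × (3090.5 − 28) / (3090.5 + 1500 − 2 × 28) = 1500 × 3062.5 / 4534.5 ≈ 1013.1 mm.
Far limit Df = s·(H − f)/(H − s) = 1500 × (3090.5 − 28) / (3090.5 − 1500) = 1500 × 3062.5 / 1590.5 ≈ 2888.2 mm.
Depth of field = Df − Dn = 2888.2 − 1013.1 ≈ 1875.1 mm ≈ 1.88 m.

1.88 m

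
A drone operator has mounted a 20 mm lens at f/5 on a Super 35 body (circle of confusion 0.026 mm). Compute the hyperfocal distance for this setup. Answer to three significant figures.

3.10 m

Hyperfocal distance H = f²/(N·c) + f = 20²/(5 × 0.026) + 20 = 400/0.13 + 20 ≈ 3096.9 mm ≈ 3.10 m.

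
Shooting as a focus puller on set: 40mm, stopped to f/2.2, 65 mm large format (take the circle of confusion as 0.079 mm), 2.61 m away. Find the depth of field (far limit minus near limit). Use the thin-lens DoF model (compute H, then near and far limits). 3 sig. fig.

Hyperfocal distance H = f²/(N·c) + f = 40²/(2.2 × 0.079) + 40 = 1600/0.1738 + 40 ≈ 9246.0 mm ≈ 9.246 m.
Near limit Dn = s·(H − f)/(H + s − 2f) = 2610 × (9246.0 − 40) / (9246.0 + 2610 − 2 × 40) = 2610 × 9206.0 / 11776.0 ≈ 2040.4 mm.
Far limit Df = s·(H − f)/(H − s) = 2610 × (9246.0 − 40) / (9246.0 − 2610) = 2610 × 9206.0 / 6636.0 ≈ 3620.8 mm.
Depth of field = Df − Dn = 3620.8 − 2040.4 ≈ 1580.4 mm ≈ 1.58 m.

1.58 m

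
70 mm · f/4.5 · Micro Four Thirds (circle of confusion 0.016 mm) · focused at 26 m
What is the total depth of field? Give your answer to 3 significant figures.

23.2 m

Hyperfocal distance H = f²/(N·c) + f = 70²/(4.5 × 0.016) + 70 = 4900/0.072 + 70 ≈ 68125.6 mm ≈ 68.13 m.
Near limit Dn = s·(H − f)/(H + s − 2f) = 26000 × (68125.6 − 70) / (68125.6 + 26000 − 2 × 70) = 26000 × 68055.6 / 93985.6 ≈ 18827 mm.
Far limit Df = s·(H − f)/(H − s) = 26000 × (68125.6 − 70) / (68125.6 − 26000) = 26000 × 68055.6 / 42125.6 ≈ 42004 mm.
Depth of field = Df − Dn = 42004 − 18827 ≈ 23177 mm ≈ 23.2 m.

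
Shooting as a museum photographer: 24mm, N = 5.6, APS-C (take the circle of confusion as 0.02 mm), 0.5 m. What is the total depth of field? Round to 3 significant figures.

93.4 mm

Hyperfocal distance H = f²/(N·c) + f = 24²/(5.6 × 0.02) + 24 = 576/0.112 + 24 ≈ 5166.9 mm ≈ 5.167 m.
Near limit Dn = s·(H − f)/(H + s − 2f) = 500 × (5166.9 − 24) / (5166.9 + 500 − 2 × 24) = 500 × 5142.9 / 5618.9 ≈ 457.643 mm.
Far limit Df = s·(H − f)/(H − s) = 500 × (5166.9 − 24) / (5166.9 − 500) = 500 × 5142.9 / 4666.9 ≈ 550.998 mm.
Depth of field = Df − Dn = 550.998 − 457.643 ≈ 93.355 mm.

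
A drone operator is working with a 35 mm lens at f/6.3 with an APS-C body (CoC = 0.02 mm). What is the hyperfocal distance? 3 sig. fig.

Hyperfocal distance H = f²/(N·c) + f = 35²/(6.3 × 0.02) + 35 = 1225/0.126 + 35 ≈ 9757.2 mm ≈ 9.76 m.

9.76 m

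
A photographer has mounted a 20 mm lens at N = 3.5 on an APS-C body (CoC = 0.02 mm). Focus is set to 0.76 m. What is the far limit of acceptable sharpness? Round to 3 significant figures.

0.873 m

Hyperfocal distance H = f²/(N·c) + f = 20²/(3.5 × 0.02) + 20 = 400/0.07 + 20 ≈ 5734.3 mm ≈ 5.734 m.
Far limit Df = s·(H − f)/(H − s) = 760 × (5734.3 − 20) / (5734.3 − 760) = 760 × 5714.3 / 4974.3 ≈ 873.06 mm ≈ 0.873 m.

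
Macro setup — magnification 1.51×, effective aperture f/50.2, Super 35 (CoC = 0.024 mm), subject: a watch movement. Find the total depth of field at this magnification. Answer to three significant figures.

At magnification m, DoF ≈ 2·N_eff·c/m² = 2 × 50.2 × 0.024 / 1.51² = 2.41 / 2.28 ≈ 1.06 mm.

1.06 mm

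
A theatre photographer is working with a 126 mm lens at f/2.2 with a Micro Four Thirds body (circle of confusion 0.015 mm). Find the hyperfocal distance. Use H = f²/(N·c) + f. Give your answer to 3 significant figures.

Hyperfocal distance H = f²/(N·c) + f = 126²/(2.2 × 0.015) + 126 = 15876/0.033 + 126 ≈ 481216.9 mm ≈ 481 m.

481 m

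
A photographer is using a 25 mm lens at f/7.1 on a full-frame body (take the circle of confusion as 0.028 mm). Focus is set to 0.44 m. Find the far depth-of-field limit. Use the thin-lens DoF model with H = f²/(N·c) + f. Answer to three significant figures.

0.507 m

Hyperfocal distance H = f²/(N·c) + f = 25²/(7.1 × 0.028) + 25 = 625/0.1988 + 25 ≈ 3168.9 mm ≈ 3.169 m.
Far limit Df = s·(H − f)/(H − s) = 440 × (3168.9 − 25) / (3168.9 − 440) = 440 × 3143.9 / 2728.9 ≈ 506.91 mm ≈ 0.507 m.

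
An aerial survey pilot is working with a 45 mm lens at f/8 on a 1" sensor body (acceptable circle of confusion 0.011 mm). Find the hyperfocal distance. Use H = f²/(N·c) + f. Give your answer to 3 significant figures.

23.1 m

Hyperfocal distance H = f²/(N·c) + f = 45²/(8 × 0.011) + 45 = 2025/0.088 + 45 ≈ 23056.4 mm ≈ 23.1 m.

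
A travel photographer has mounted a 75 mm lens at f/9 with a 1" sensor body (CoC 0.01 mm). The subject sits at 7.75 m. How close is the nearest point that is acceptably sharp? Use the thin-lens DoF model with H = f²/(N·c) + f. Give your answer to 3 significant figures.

6.90 m

Hyperfocal distance H = f²/(N·c) + f = 75²/(9 × 0.01) + 75 = 5625/0.09 + 75 ≈ 62575.0 mm ≈ 62.58 m.
Near limit Dn = s·(H − f)/(H + s − 2f) = 7750 × (62575.0 − 75) / (62575.0 + 7750 − 2 × 75) = 7750 × 62500.0 / 70175.0 ≈ 6902.4 mm ≈ 6.90 m.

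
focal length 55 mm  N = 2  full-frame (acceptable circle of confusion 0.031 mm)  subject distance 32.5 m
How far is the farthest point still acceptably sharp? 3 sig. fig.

97.0 m

Hyperfocal distance H = f²/(N·c) + f = 55²/(2 × 0.031) + 55 = 3025/0.062 + 55 ≈ 48845.3 mm ≈ 48.85 m.
Far limit Df = s·(H − f)/(H − s) = 32500 × (48845.3 − 55) / (48845.3 − 32500) = 32500 × 48790.3 / 16345.3 ≈ 97012 mm ≈ 97.0 m.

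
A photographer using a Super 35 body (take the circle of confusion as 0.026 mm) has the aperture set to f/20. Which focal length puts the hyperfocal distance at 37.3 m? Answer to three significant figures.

139 mm

From H = f²/(N·c) + f, with f ≪ H: f ≈ √(H·N·c) = √(37300 × 20 × 0.026) = √19396 ≈ 139.3 mm.
The +f correction barely moves this — solving exactly, f² + N·c·f − N·c·H = 0 ⇒ f = (−N·c + √((N·c)² + 4·N·c·H))/2 = (−0.52 + √77584)/2 ≈ 139.01 mm, so f ≈ 139 mm.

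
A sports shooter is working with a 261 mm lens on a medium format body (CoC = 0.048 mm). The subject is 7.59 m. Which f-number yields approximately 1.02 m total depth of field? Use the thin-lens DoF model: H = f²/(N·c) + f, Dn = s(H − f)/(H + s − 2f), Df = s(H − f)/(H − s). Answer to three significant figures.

Write h = H − f = f²/(N·c). The thin-lens limits are Dn = s·h/(h + (s−f)) and Df = s·h/(h − (s−f)), so DoF = Df − Dn = 2·s·(s−f)·h / (h² − (s−f)²).
That is a quadratic in h: DoF·h² − 2·s·(s−f)·h − DoF·(s−f)² = 0 ⇒ h = (s−f)·(s + √(s² + DoF²)) / DoF = 7329 × (7590 + √(7590² + 1020²)) / 1020 = 7329 × (7590 + 7658.23) / 1020 ≈ 109563 mm.
Then N = f²/(c·h) = 261² / (0.048 × 109563) = 68121 / 5259.0 ≈ 13.

f/13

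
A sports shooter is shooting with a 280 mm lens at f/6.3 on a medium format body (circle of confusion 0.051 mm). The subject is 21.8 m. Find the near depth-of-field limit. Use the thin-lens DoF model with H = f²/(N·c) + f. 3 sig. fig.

20.0 m

Hyperfocal distance H = f²/(N·c) + f = 280²/(6.3 × 0.051) + 280 = 78400/0.3213 + 280 ≈ 244288.7 mm ≈ 244.3 m.
Near limit Dn = s·(H − f)/(H + s − 2f) = 21800 × (244288.7 − 280) / (244288.7 + 21800 − 2 × 280) = 21800 × 244008.7 / 265528.7 ≈ 20033 mm ≈ 20.0 m.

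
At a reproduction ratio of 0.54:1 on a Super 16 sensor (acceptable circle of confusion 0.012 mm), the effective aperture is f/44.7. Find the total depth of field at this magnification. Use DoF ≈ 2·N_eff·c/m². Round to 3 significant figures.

3.68 mm

At magnification m, DoF ≈ 2·N_eff·c/m² = 2 × 44.7 × 0.012 / 0.54² = 1.073 / 0.2916 ≈ 3.68 mm.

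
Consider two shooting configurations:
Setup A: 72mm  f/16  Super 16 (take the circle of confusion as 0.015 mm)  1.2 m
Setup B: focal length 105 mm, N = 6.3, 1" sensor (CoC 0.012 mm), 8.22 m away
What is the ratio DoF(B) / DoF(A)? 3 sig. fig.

7.30

Setup A: H = 72²/(16×0.015) + 72 ≈ 21672.0 mm; DoF = Df − Dn = 1266.12 − 1140.44 ≈ 125.68 mm.
Setup B: H = 105²/(6.3×0.012) + 105 ≈ 145938.3 mm; DoF = Df − Dn = 8704.36 − 7786.70 ≈ 917.66 mm.
Ratio = 917.66 / 125.68 ≈ 7.30.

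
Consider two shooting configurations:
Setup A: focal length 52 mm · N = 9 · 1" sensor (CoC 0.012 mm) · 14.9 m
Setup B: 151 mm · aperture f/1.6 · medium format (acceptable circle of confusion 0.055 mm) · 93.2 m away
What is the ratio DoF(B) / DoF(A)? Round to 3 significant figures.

Setup A: H = 52²/(9×0.012) + 52 ≈ 25089.0 mm; DoF = Df − Dn = 36613 − 9353 ≈ 27260 mm.
Setup B: H = 151²/(1.6×0.055) + 151 ≈ 259253.3 mm; DoF = Df − Dn = 145425 − 68574 ≈ 76851 mm.
Ratio = 76851 / 27260 ≈ 2.82.

2.82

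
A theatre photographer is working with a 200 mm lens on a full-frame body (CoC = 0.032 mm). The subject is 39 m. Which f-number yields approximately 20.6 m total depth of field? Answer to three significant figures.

f/7.99

Write h = H − f = f²/(N·c). The thin-lens limits are Dn = s·h/(h + (s−f)) and Df = s·h/(h − (s−f)), so DoF = Df − Dn = 2·s·(s−f)·h / (h² − (s−f)²).
That is a quadratic in h: DoF·h² − 2·s·(s−f)·h − DoF·(s−f)² = 0 ⇒ h = (s−f)·(s + √(s² + DoF²)) / DoF = 38800 × (39000 + √(39000² + 20600²)) / 20600 = 38800 × (39000 + 44106.2) / 20600 ≈ 156530 mm.
Then N = f²/(c·h) = 200² / (0.032 × 156530) = 40000 / 5009.0 ≈ 7.99.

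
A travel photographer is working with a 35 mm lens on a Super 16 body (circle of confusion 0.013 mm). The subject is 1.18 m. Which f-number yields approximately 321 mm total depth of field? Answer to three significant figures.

f/11

Write h = H − f = f²/(N·c). The thin-lens limits are Dn = s·h/(h + (s−f)) and Df = s·h/(h − (s−f)), so DoF = Df − Dn = 2·s·(s−f)·h / (h² − (s−f)²).
That is a quadratic in h: DoF·h² − 2·s·(s−f)·h − DoF·(s−f)² = 0 ⇒ h = (s−f)·(s + √(s² + DoF²)) / DoF = 1145 × (1180 + √(1180² + 321²)) / 321 = 1145 × (1180 + 1222.88) / 321 ≈ 8571.0 mm.
Then N = f²/(c·h) = 35² / (0.013 × 8571.0) = 1225 / 111.42 ≈ 11.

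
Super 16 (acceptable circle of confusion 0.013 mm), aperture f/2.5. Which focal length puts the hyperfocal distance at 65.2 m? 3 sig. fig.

46.0 mm

From H = f²/(N·c) + f, with f ≪ H: f ≈ √(H·N·c) = √(65200 × 2.5 × 0.013) = √2119.0 ≈ 46.03 mm.
The +f correction barely moves this — solving exactly, f² + N·c·f − N·c·H = 0 ⇒ f = (−N·c + √((N·c)² + 4·N·c·H))/2 = (−0.0325 + √8476.0)/2 ≈ 46.016 mm, so f ≈ 46.0 mm.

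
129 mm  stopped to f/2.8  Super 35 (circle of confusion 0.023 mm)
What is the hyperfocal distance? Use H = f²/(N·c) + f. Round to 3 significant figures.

Hyperfocal distance H = f²/(N·c) + f = 129²/(2.8 × 0.023) + 129 = 16641/0.0644 + 129 ≈ 258529.6 mm ≈ 259 m.

259 m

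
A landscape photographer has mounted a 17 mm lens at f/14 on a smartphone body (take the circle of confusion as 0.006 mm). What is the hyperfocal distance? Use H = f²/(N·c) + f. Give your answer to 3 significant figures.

Hyperfocal distance H = f²/(N·c) + f = 17²/(14 × 0.006) + 17 = 289/0.084 + 17 ≈ 3457.5 mm ≈ 3.46 m.

3.46 m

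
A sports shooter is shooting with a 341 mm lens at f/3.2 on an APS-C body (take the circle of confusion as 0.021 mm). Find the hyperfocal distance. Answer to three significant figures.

Hyperfocal distance H = f²/(N·c) + f = 341²/(3.2 × 0.021) + 341 = 116281/0.0672 + 341 ≈ 1730713.0 mm ≈ 1730 m.

1730 m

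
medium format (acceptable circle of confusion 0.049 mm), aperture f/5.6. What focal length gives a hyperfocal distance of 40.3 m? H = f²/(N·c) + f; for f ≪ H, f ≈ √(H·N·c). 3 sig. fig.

105 mm

From H = f²/(N·c) + f, with f ≪ H: f ≈ √(H·N·c) = √(40300 × 5.6 × 0.049) = √11058 ≈ 105.2 mm.
The +f correction barely moves this — solving exactly, f² + N·c·f − N·c·H = 0 ⇒ f = (−N·c + √((N·c)² + 4·N·c·H))/2 = (−0.2744 + √44233)/2 ≈ 105.02 mm, so f ≈ 105 mm.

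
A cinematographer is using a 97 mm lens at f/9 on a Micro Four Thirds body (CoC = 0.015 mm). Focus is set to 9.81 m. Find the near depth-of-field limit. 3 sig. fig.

8.61 m

Hyperfocal distance H = f²/(N·c) + f = 97²/(9 × 0.015) + 97 = 9409/0.135 + 97 ≈ 69793.3 mm ≈ 69.79 m.
Near limit Dn = s·(H − f)/(H + s − 2f) = 9810 × (69793.3 − 97) / (69793.3 + 9810 − 2 × 97) = 9810 × 69696.3 / 79409.3 ≈ 8610.1 mm ≈ 8.61 m.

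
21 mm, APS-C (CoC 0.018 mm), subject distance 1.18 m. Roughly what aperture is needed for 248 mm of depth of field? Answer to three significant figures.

Write h = H − f = f²/(N·c). The thin-lens limits are Dn = s·h/(h + (s−f)) and Df = s·h/(h − (s−f)), so DoF = Df − Dn = 2·s·(s−f)·h / (h² − (s−f)²).
That is a quadratic in h: DoF·h² − 2·s·(s−f)·h − DoF·(s−f)² = 0 ⇒ h = (s−f)·(s + √(s² + DoF²)) / DoF = 1159 × (1180 + √(1180² + 248²)) / 248 = 1159 × (1180 + 1205.78) / 248 ≈ 11150 mm.
Then N = f²/(c·h) = 21² / (0.018 × 11150) = 441 / 200.69 ≈ 2.20.

f/2.20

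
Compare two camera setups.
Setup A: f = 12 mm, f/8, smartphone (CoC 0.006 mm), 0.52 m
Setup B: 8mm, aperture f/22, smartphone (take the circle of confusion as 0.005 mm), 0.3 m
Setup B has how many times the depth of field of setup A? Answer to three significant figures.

Setup A: H = 12²/(8×0.006) + 12 ≈ 3012.0 mm; DoF = Df − Dn = 626.00 − 444.70 ≈ 181.30 mm.
Setup B: H = 8²/(22×0.005) + 8 ≈ 589.8 mm; DoF = Df − Dn = 602.26 − 199.75 ≈ 402.51 mm.
Ratio = 402.51 / 181.30 ≈ 2.22.

2.22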